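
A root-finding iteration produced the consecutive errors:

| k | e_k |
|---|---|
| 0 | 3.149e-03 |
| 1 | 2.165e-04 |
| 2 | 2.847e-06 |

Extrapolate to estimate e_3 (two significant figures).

First estimate the order: p ≈ ln(e_2/e_1) / ln(e_1/e_0) = ln(2.847e-06/2.165e-04)/ln(2.165e-04/3.149e-03) = ln(0.0131501)/ln(0.068752) ≈ 1.6178.
Then e_3 ≈ e_2·(e_2/e_1)^p = 2.847e-06·(0.0131501)^1.6178 = 2.847e-06·0.000905323 ≈ 2.577e-09.

2.6e-9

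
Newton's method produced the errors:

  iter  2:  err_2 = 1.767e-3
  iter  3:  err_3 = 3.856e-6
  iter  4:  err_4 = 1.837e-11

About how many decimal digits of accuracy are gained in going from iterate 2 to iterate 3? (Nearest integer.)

3

Digits gained ≈ log₁₀(err_2/err_3) = log₁₀(1.767e-3/3.856e-6) = log₁₀(458.247) ≈ 2.661.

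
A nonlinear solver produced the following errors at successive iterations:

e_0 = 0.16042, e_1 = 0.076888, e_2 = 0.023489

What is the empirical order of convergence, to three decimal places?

1.612

p ≈ ln(e_2/e_1) / ln(e_1/e_0)
  = ln(0.023489/0.076888) / ln(0.076888/0.16042)
  = ln(0.305496) / ln(0.479292)
  = -1.185819 / -0.735445 ≈ 1.612383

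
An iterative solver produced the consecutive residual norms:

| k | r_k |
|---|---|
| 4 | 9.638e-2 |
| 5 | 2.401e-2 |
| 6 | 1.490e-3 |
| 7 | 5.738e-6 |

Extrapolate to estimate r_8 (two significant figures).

8.5e-11

First estimate the order: p ≈ ln(r_7/r_6) / ln(r_6/r_5) = ln(5.738e-6/1.490e-3)/ln(1.490e-3/2.401e-2) = ln(0.00385101)/ln(0.0620575) ≈ 2.0000.
Then r_8 ≈ r_7·(r_7/r_6)^p = 5.738e-6·(0.00385101)^2.0000 = 5.738e-6·1.48303e-05 ≈ 8.51e-11.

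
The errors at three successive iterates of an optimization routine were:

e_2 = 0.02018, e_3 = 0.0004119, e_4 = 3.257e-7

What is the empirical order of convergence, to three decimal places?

1.835

p ≈ ln(e_4/e_3) / ln(e_3/e_2)
  = ln(3.257e-7/0.0004119) / ln(0.0004119/0.02018)
  = ln(0.000790726) / ln(0.0204113)
  = -7.142559 / -3.891667 ≈ 1.835347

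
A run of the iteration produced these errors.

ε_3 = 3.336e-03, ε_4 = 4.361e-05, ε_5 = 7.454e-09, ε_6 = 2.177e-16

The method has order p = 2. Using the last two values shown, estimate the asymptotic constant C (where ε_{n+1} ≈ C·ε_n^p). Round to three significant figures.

3.92

C ≈ ε_6 / ε_5^2
  = 2.177e-16 / (7.454e-09)^2
  = 2.177e-16 / 5.55621e-17 ≈ 3.9181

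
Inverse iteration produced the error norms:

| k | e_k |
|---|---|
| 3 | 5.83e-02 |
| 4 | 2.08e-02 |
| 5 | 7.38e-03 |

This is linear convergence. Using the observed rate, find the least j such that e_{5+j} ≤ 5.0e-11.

19

Rate ρ ≈ e_5/e_4 = 7.38e-03/2.08e-02 = 0.3548.
After j more steps, e_{5+j} ≈ 7.38e-03·ρ^j; need ρ^j ≤ 5.0e-11/7.38e-03 = 6.77507e-09.
j ≥ ln(6.77507e-09)/ln(0.3548) = -18.8100/-1.03620 = 18.153.
So 19 more iterations are needed.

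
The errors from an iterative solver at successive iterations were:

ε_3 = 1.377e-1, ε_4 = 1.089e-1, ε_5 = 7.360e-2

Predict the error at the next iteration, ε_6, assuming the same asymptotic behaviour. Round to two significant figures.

3.8e-2

First estimate the order: p ≈ ln(ε_5/ε_4) / ln(ε_4/ε_3) = ln(7.360e-2/1.089e-1)/ln(1.089e-1/1.377e-1) = ln(0.675849)/ln(0.79085) ≈ 1.6697.
Then ε_6 ≈ ε_5·(ε_5/ε_4)^p = 7.360e-2·(0.675849)^1.6697 = 7.360e-2·0.519876 ≈ 0.03826.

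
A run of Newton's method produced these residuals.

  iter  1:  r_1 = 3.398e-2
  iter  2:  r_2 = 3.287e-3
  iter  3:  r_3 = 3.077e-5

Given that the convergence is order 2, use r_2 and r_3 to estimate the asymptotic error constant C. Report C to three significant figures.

C ≈ r_3 / r_2^2
  = 3.077e-5 / (3.287e-3)^2
  = 3.077e-5 / 1.08044e-05 ≈ 2.8479

2.85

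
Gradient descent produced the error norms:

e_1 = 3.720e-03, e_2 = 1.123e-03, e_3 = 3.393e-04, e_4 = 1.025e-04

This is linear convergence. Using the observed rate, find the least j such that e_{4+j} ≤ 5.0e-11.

Rate ρ ≈ e_4/e_3 = 1.025e-04/3.393e-04 = 0.3021.
After j more steps, e_{4+j} ≈ 1.025e-04·ρ^j; need ρ^j ≤ 5.0e-11/1.025e-04 = 4.87805e-07.
j ≥ ln(4.87805e-07)/ln(0.3021) = -14.5334/-1.19700 = 12.142.
So 13 more iterations are needed.

13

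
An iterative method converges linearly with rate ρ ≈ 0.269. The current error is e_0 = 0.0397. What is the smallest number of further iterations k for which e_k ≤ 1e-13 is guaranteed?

After k steps, e_k ≈ 0.0397·0.269^k.
Need 0.269^k ≤ 1e-13/0.0397 = 2.51889e-12.
k ≥ ln(2.51889e-12)/ln(0.269) = -26.7072/-1.31304 = 20.340.
Smallest integer k = 21.

21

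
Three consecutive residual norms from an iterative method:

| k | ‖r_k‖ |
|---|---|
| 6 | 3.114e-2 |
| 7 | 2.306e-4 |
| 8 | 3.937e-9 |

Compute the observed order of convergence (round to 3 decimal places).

2.238

p ≈ ln(‖r_8‖/‖r_7‖) / ln(‖r_7‖/‖r_6‖)
  = ln(3.937e-9/2.306e-4) / ln(2.306e-4/3.114e-2)
  = ln(1.70729e-05) / ln(0.00740527)
  = -10.978018 / -4.905563 ≈ 2.237871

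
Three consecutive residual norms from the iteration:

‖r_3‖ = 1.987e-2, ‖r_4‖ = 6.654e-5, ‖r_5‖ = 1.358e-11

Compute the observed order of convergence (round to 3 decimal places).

p ≈ ln(‖r_5‖/‖r_4‖) / ln(‖r_4‖/‖r_3‖)
  = ln(1.358e-11/6.654e-5) / ln(6.654e-5/1.987e-2)
  = ln(2.04088e-07) / ln(0.00334877)
  = -15.404715 / -5.699162 ≈ 2.702979

2.703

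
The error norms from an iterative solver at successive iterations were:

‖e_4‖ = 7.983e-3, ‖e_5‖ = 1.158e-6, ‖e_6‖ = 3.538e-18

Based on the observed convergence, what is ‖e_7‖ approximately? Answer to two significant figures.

First estimate the order: p ≈ ln(‖e_6‖/‖e_5‖) / ln(‖e_5‖/‖e_4‖) = ln(3.538e-18/1.158e-6)/ln(1.158e-6/7.983e-3) = ln(3.05527e-12)/ln(0.000145058) ≈ 2.9999.
Then ‖e_7‖ ≈ ‖e_6‖·(‖e_6‖/‖e_5‖)^p = 3.538e-18·(3.05527e-12)^2.9999 = 3.538e-18·2.85957e-35 ≈ 1.012e-52.

1.0e-52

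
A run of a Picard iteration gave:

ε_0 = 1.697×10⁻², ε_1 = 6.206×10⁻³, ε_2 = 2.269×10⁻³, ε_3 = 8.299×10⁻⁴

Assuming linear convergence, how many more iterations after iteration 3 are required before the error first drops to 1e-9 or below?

14

Rate ρ ≈ ε_3/ε_2 = 8.299×10⁻⁴/2.269×10⁻³ = 0.3658.
After j more steps, ε_{3+j} ≈ 8.299×10⁻⁴·ρ^j; need ρ^j ≤ 1e-9/8.299×10⁻⁴ = 1.20496e-06.
j ≥ ln(1.20496e-06)/ln(0.3658) = -13.6291/-1.00567 = 13.552.
So 14 more iterations are needed.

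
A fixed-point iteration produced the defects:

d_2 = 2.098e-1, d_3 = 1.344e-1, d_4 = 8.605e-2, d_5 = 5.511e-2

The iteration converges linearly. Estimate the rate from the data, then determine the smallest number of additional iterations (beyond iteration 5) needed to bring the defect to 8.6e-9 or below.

Rate ρ ≈ d_5/d_4 = 5.511e-2/8.605e-2 = 0.6404.
After j more steps, d_{5+j} ≈ 5.511e-2·ρ^j; need ρ^j ≤ 8.6e-9/5.511e-2 = 1.56052e-07.
j ≥ ln(1.56052e-07)/ln(0.6404) = -15.6731/-0.44566 = 35.168.
So 36 more iterations are needed.

36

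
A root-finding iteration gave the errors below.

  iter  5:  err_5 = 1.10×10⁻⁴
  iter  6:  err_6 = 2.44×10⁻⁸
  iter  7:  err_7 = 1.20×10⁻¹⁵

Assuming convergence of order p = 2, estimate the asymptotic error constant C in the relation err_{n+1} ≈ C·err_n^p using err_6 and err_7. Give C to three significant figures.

2.02

C ≈ err_7 / err_6^2
  = 1.20×10⁻¹⁵ / (2.44×10⁻⁸)^2
  = 1.20×10⁻¹⁵ / 5.9536e-16 ≈ 2.0156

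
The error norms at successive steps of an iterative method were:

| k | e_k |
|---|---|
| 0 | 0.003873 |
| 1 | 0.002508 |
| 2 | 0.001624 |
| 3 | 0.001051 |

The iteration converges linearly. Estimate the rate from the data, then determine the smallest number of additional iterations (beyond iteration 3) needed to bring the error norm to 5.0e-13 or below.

50

Rate ρ ≈ e_3/e_2 = 0.001051/0.001624 = 0.6472.
After j more steps, e_{3+j} ≈ 0.001051·ρ^j; need ρ^j ≤ 5.0e-13/0.001051 = 4.75737e-10.
j ≥ ln(4.75737e-10)/ln(0.6472) = -21.4662/-0.43510 = 49.336.
So 50 more iterations are needed.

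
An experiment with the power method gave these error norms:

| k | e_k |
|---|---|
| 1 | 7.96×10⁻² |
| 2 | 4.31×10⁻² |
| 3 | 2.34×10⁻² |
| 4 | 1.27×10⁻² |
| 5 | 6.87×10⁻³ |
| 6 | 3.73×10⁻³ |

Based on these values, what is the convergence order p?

Consecutive ratios: e_6/e_5 = 3.73×10⁻³/6.87×10⁻³ = 0.54294, e_5/e_4 = 6.87×10⁻³/1.27×10⁻² = 0.540945.
p ≈ ln(0.54294)/ln(0.540945) = -0.6108/-0.6144 ≈ 0.99.
So the convergence is linear (order 1).

1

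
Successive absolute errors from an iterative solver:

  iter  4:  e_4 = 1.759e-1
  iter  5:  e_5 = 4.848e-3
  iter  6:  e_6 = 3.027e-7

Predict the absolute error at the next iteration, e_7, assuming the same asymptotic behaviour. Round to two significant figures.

First estimate the order: p ≈ ln(e_6/e_5) / ln(e_5/e_4) = ln(3.027e-7/4.848e-3)/ln(4.848e-3/1.759e-1) = ln(6.24381e-05)/ln(0.0275611) ≈ 2.6957.
Then e_7 ≈ e_6·(e_6/e_5)^p = 3.027e-7·(6.24381e-05)^2.6957 = 3.027e-7·4.63227e-12 ≈ 1.402e-18.

1.4e-18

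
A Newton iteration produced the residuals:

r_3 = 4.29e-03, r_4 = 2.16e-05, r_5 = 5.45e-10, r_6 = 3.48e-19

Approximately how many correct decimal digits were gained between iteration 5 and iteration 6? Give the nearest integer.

Digits gained ≈ log₁₀(r_5/r_6) = log₁₀(5.45e-10/3.48e-19) = log₁₀(1.56609e+09) ≈ 9.195.

9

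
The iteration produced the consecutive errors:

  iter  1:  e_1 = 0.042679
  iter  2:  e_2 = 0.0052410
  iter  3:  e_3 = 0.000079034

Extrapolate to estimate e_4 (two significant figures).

First estimate the order: p ≈ ln(e_3/e_2) / ln(e_2/e_1) = ln(0.000079034/0.0052410)/ln(0.0052410/0.042679) = ln(0.0150799)/ln(0.1228) ≈ 2.0000.
Then e_4 ≈ e_3·(e_3/e_2)^p = 0.000079034·(0.0150799)^2.0000 = 0.000079034·0.000227403 ≈ 1.797e-08.

1.8e-8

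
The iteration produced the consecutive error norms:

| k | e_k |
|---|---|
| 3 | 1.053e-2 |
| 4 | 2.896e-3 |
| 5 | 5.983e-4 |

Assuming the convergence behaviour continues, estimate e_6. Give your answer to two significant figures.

First estimate the order: p ≈ ln(e_5/e_4) / ln(e_4/e_3) = ln(5.983e-4/2.896e-3)/ln(2.896e-3/1.053e-2) = ln(0.206595)/ln(0.275024) ≈ 1.2216.
Then e_6 ≈ e_5·(e_5/e_4)^p = 5.983e-4·(0.206595)^1.2216 = 5.983e-4·0.145663 ≈ 8.715e-05.

8.7e-5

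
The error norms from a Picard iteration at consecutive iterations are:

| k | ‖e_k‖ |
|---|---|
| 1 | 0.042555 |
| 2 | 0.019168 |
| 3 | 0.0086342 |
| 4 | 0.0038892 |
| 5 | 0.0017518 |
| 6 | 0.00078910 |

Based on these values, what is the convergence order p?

1

Consecutive ratios: ‖e_6‖/‖e_5‖ = 0.00078910/0.0017518 = 0.450451, ‖e_5‖/‖e_4‖ = 0.0017518/0.0038892 = 0.450427.
p ≈ ln(0.450451)/ln(0.450427) = -0.7975/-0.7976 ≈ 1.00.
So the convergence is linear (order 1).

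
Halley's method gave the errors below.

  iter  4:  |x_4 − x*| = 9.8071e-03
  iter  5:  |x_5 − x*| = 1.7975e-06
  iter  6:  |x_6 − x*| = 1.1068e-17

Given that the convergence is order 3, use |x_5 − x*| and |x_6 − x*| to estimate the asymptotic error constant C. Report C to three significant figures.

1.91

C ≈ |x_6 − x*| / |x_5 − x*|^3
  = 1.1068e-17 / (1.7975e-06)^3
  = 1.1068e-17 / 5.80773e-18 ≈ 1.9057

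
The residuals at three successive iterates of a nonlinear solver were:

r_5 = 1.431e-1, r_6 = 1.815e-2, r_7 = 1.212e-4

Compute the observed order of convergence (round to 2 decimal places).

p ≈ ln(r_7/r_6) / ln(r_6/r_5)
  = ln(1.212e-4/1.815e-2) / ln(1.815e-2/1.431e-1)
  = ln(0.00667769) / ln(0.126834)
  = -5.00898 / -2.06488 ≈ 2.42580

2.43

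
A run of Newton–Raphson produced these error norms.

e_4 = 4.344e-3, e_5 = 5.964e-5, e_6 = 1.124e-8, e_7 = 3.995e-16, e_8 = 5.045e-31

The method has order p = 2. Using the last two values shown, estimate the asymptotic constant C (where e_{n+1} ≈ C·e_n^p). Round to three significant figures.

C ≈ e_8 / e_7^2
  = 5.045e-31 / (3.995e-16)^2
  = 5.045e-31 / 1.596e-31 ≈ 3.161

3.16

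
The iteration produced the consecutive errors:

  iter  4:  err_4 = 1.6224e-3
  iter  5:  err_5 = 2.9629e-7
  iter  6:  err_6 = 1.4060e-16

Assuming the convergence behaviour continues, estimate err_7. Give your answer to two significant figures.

First estimate the order: p ≈ ln(err_6/err_5) / ln(err_5/err_4) = ln(1.4060e-16/2.9629e-7)/ln(2.9629e-7/1.6224e-3) = ln(4.74535e-10)/ln(0.000182625) ≈ 2.4940.
Then err_7 ≈ err_6·(err_6/err_5)^p = 1.4060e-16·(4.74535e-10)^2.4940 = 1.4060e-16·5.57973e-24 ≈ 7.845e-40.

7.8e-40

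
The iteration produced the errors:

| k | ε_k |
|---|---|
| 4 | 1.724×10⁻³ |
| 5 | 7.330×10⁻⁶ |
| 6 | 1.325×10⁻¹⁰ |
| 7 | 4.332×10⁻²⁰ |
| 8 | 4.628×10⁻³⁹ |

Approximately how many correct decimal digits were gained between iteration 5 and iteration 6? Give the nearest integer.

Digits gained ≈ log₁₀(ε_5/ε_6) = log₁₀(7.330×10⁻⁶/1.325×10⁻¹⁰) = log₁₀(55320.8) ≈ 4.743.

5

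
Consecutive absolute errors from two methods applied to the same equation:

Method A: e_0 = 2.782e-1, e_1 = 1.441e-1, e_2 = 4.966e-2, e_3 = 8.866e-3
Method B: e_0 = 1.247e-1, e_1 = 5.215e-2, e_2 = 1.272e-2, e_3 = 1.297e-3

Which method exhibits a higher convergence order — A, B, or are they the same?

Method A: p ≈ ln(8.866e-3/4.966e-2)/ln(4.966e-2/1.441e-1) ≈ 1.62.
Method B: p ≈ ln(1.297e-3/1.272e-2)/ln(1.272e-2/5.215e-2) ≈ 1.62.
Both orders ≈ 1.6 — effectively the same.

same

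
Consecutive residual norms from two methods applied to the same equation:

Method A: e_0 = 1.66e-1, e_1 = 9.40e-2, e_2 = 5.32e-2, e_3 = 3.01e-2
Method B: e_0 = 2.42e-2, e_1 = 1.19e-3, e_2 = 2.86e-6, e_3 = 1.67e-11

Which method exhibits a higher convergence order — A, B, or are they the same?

B

Method A: p ≈ ln(3.01e-2/5.32e-2)/ln(5.32e-2/9.40e-2) ≈ 1.00.
Method B: p ≈ ln(1.67e-11/2.86e-6)/ln(2.86e-6/1.19e-3) ≈ 2.00.
Method B has the higher order (≈2.0 vs ≈1.0).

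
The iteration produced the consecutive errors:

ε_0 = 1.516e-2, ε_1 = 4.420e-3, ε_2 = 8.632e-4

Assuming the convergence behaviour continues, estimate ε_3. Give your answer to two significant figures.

First estimate the order: p ≈ ln(ε_2/ε_1) / ln(ε_1/ε_0) = ln(8.632e-4/4.420e-3)/ln(4.420e-3/1.516e-2) = ln(0.195294)/ln(0.291557) ≈ 1.3251.
Then ε_3 ≈ ε_2·(ε_2/ε_1)^p = 8.632e-4·(0.195294)^1.3251 = 8.632e-4·0.11484 ≈ 9.913e-05.

9.9e-5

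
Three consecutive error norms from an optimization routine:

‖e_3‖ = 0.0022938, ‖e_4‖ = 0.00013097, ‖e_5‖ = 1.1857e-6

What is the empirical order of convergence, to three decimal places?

1.643

p ≈ ln(‖e_5‖/‖e_4‖) / ln(‖e_4‖/‖e_3‖)
  = ln(1.1857e-6/0.00013097) / ln(0.00013097/0.0022938)
  = ln(0.00905322) / ln(0.0570974)
  = -4.704635 / -2.862997 ≈ 1.643255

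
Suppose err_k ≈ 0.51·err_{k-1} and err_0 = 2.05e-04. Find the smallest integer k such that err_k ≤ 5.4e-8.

After k steps, err_k ≈ 2.05e-04·0.51^k.
Need 0.51^k ≤ 5.4e-8/2.05e-04 = 0.000263415.
k ≥ ln(0.000263415)/ln(0.51) = -8.2418/-0.67334 = 12.240.
Smallest integer k = 13.

13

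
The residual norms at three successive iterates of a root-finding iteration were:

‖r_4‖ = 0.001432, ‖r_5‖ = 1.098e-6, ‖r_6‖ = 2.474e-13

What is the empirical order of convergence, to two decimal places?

2.13

p ≈ ln(‖r_6‖/‖r_5‖) / ln(‖r_5‖/‖r_4‖)
  = ln(2.474e-13/1.098e-6) / ln(1.098e-6/0.001432)
  = ln(2.25319e-07) / ln(0.00076676)
  = -15.30575 / -7.17334 ≈ 2.13370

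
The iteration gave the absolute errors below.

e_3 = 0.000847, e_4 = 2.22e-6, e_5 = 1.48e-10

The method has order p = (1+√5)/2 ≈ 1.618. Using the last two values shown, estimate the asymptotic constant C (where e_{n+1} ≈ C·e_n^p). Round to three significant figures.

0.208

C ≈ e_5 / e_4^1.618
  = 1.48e-10 / (2.22e-6)^1.618
  = 1.48e-10 / 7.11867e-10 ≈ 0.2079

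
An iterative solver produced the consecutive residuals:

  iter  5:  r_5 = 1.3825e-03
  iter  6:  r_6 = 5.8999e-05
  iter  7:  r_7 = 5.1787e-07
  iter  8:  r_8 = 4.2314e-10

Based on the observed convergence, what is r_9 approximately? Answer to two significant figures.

9.8e-15

First estimate the order: p ≈ ln(r_8/r_7) / ln(r_7/r_6) = ln(4.2314e-10/5.1787e-07)/ln(5.1787e-07/5.8999e-05) = ln(0.000817078)/ln(0.00877761) ≈ 1.5014.
Then r_9 ≈ r_8·(r_8/r_7)^p = 4.2314e-10·(0.000817078)^1.5014 = 4.2314e-10·2.31245e-05 ≈ 9.785e-15.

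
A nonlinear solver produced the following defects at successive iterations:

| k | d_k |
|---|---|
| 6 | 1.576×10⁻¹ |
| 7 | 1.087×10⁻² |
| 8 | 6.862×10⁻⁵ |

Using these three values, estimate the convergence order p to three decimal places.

p ≈ ln(d_8/d_7) / ln(d_7/d_6)
  = ln(6.862×10⁻⁵/1.087×10⁻²) / ln(1.087×10⁻²/1.576×10⁻¹)
  = ln(0.00631279) / ln(0.0689721)
  = -5.065178 / -2.674053 ≈ 1.894195

1.894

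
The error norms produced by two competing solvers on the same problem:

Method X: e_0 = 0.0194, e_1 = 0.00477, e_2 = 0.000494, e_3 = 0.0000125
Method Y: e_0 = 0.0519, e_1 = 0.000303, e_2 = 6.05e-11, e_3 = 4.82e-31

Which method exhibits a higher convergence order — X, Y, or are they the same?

Y

Method X: p ≈ ln(0.0000125/0.000494)/ln(0.000494/0.00477) ≈ 1.62.
Method Y: p ≈ ln(4.82e-31/6.05e-11)/ln(6.05e-11/0.000303) ≈ 3.00.
Method Y has the higher order (≈3.0 vs ≈1.6).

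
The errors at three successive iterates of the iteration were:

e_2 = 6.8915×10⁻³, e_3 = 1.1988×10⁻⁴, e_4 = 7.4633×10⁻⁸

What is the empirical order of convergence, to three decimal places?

1.822

p ≈ ln(e_4/e_3) / ln(e_3/e_2)
  = ln(7.4633×10⁻⁸/1.1988×10⁻⁴) / ln(1.1988×10⁻⁴/6.8915×10⁻³)
  = ln(0.000622564) / ln(0.0173953)
  = -7.381664 / -4.051555 ≈ 1.821934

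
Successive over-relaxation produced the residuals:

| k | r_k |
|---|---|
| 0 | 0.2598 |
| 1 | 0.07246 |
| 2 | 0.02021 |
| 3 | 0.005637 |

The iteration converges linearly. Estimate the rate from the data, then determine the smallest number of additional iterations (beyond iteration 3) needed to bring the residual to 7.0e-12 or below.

Rate ρ ≈ r_3/r_2 = 0.005637/0.02021 = 0.2789.
After j more steps, r_{3+j} ≈ 0.005637·ρ^j; need ρ^j ≤ 7.0e-12/0.005637 = 1.2418e-09.
j ≥ ln(1.2418e-09)/ln(0.2789) = -20.5067/-1.27690 = 16.060.
So 17 more iterations are needed.

17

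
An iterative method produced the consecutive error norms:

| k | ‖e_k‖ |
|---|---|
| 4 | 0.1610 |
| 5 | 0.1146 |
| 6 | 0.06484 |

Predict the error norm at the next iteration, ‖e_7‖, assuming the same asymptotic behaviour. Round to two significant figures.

First estimate the order: p ≈ ln(‖e_6‖/‖e_5‖) / ln(‖e_5‖/‖e_4‖) = ln(0.06484/0.1146)/ln(0.1146/0.1610) = ln(0.565794)/ln(0.711801) ≈ 1.6753.
Then ‖e_7‖ ≈ ‖e_6‖·(‖e_6‖/‖e_5‖)^p = 0.06484·(0.565794)^1.6753 = 0.06484·0.385149 ≈ 0.02497.

2.5e-2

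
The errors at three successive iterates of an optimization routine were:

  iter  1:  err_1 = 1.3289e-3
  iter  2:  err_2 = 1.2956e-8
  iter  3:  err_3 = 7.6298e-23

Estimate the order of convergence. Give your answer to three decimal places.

2.840

p ≈ ln(err_3/err_2) / ln(err_2/err_1)
  = ln(7.6298e-23/1.2956e-8) / ln(1.2956e-8/1.3289e-3)
  = ln(5.88901e-15) / ln(9.74942e-06)
  = -32.765688 / -11.538303 ≈ 2.839732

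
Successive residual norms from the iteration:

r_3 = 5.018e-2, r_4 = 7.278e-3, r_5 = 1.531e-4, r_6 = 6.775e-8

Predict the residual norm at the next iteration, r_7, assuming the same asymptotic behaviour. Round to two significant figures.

First estimate the order: p ≈ ln(r_6/r_5) / ln(r_5/r_4) = ln(6.775e-8/1.531e-4)/ln(1.531e-4/7.278e-3) = ln(0.000442521)/ln(0.021036) ≈ 2.0000.
Then r_7 ≈ r_6·(r_6/r_5)^p = 6.775e-8·(0.000442521)^2.0000 = 6.775e-8·1.95825e-07 ≈ 1.327e-14.

1.3e-14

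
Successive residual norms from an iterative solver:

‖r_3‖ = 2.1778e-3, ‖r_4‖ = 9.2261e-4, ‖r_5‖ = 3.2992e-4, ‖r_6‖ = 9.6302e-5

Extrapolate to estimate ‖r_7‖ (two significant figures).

First estimate the order: p ≈ ln(‖r_6‖/‖r_5‖) / ln(‖r_5‖/‖r_4‖) = ln(9.6302e-5/3.2992e-4)/ln(3.2992e-4/9.2261e-4) = ln(0.291895)/ln(0.357594) ≈ 1.1974.
Then ‖r_7‖ ≈ ‖r_6‖·(‖r_6‖/‖r_5‖)^p = 9.6302e-5·(0.291895)^1.1974 = 9.6302e-5·0.228909 ≈ 2.204e-05.

2.2e-5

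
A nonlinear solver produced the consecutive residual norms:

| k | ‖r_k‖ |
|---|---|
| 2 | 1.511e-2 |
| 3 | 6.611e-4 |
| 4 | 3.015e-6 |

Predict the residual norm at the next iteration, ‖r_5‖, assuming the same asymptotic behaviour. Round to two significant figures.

First estimate the order: p ≈ ln(‖r_4‖/‖r_3‖) / ln(‖r_3‖/‖r_2‖) = ln(3.015e-6/6.611e-4)/ln(6.611e-4/1.511e-2) = ln(0.00456058)/ln(0.0437525) ≈ 1.7226.
Then ‖r_5‖ ≈ ‖r_4‖·(‖r_4‖/‖r_3‖)^p = 3.015e-6·(0.00456058)^1.7226 = 3.015e-6·9.27744e-05 ≈ 2.797e-10.

2.8e-10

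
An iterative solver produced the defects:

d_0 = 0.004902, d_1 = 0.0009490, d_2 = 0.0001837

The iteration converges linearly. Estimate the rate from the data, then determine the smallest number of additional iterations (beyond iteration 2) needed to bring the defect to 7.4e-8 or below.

5

Rate ρ ≈ d_2/d_1 = 0.0001837/0.0009490 = 0.1936.
After j more steps, d_{2+j} ≈ 0.0001837·ρ^j; need ρ^j ≤ 7.4e-8/0.0001837 = 0.000402831.
j ≥ ln(0.000402831)/ln(0.1936) = -7.8170/-1.64196 = 4.761.
So 5 more iterations are needed.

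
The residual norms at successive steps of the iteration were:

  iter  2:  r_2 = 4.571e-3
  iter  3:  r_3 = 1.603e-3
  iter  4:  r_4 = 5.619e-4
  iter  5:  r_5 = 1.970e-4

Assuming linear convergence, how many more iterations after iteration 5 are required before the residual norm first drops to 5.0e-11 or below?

15

Rate ρ ≈ r_5/r_4 = 1.970e-4/5.619e-4 = 0.3506.
After j more steps, r_{5+j} ≈ 1.970e-4·ρ^j; need ρ^j ≤ 5.0e-11/1.970e-4 = 2.53807e-07.
j ≥ ln(2.53807e-07)/ln(0.3506) = -15.1867/-1.04811 = 14.490.
So 15 more iterations are needed.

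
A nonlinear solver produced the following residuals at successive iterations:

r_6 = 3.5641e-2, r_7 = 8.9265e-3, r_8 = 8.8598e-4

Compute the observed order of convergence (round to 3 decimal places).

p ≈ ln(r_8/r_7) / ln(r_7/r_6)
  = ln(8.8598e-4/8.9265e-3) / ln(8.9265e-3/3.5641e-2)
  = ln(0.0992528) / ln(0.250456)
  = -2.310085 / -1.384472 ≈ 1.668568

1.669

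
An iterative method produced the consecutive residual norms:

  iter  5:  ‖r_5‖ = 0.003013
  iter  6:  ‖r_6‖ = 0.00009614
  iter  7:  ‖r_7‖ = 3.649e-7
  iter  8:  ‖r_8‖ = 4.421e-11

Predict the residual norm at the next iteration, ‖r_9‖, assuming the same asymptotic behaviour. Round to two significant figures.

First estimate the order: p ≈ ln(‖r_8‖/‖r_7‖) / ln(‖r_7‖/‖r_6‖) = ln(4.421e-11/3.649e-7)/ln(3.649e-7/0.00009614) = ln(0.000121156)/ln(0.00379551) ≈ 1.6180.
Then ‖r_9‖ ≈ ‖r_8‖·(‖r_8‖/‖r_7‖)^p = 4.421e-11·(0.000121156)^1.6180 = 4.421e-11·4.601e-07 ≈ 2.034e-17.

2.0e-17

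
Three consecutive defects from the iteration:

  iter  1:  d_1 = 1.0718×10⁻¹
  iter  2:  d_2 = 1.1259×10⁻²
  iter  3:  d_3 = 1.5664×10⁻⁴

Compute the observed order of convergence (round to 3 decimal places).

1.897

p ≈ ln(d_3/d_2) / ln(d_2/d_1)
  = ln(1.5664×10⁻⁴/1.1259×10⁻²) / ln(1.1259×10⁻²/1.0718×10⁻¹)
  = ln(0.0139124) / ln(0.105048)
  = -4.274975 / -2.253338 ≈ 1.897174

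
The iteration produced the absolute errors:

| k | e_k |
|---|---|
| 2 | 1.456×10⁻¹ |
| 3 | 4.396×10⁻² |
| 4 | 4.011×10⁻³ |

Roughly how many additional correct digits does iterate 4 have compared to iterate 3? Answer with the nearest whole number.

1

Digits gained ≈ log₁₀(e_3/e_4) = log₁₀(4.396×10⁻²/4.011×10⁻³) = log₁₀(10.9599) ≈ 1.040.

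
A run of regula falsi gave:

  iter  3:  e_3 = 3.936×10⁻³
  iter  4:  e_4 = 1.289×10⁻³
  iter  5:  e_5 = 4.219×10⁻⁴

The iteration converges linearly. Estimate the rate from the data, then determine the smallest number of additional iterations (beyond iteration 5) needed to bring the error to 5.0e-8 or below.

9

Rate ρ ≈ e_5/e_4 = 4.219×10⁻⁴/1.289×10⁻³ = 0.3273.
After j more steps, e_{5+j} ≈ 4.219×10⁻⁴·ρ^j; need ρ^j ≤ 5.0e-8/4.219×10⁻⁴ = 0.000118511.
j ≥ ln(0.000118511)/ln(0.3273) = -9.0405/-1.11688 = 8.094.
So 9 more iterations are needed.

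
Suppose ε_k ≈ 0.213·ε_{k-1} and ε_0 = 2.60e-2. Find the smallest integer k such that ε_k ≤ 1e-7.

After k steps, ε_k ≈ 2.60e-2·0.213^k.
Need 0.213^k ≤ 1e-7/2.60e-2 = 3.84615e-06.
k ≥ ln(3.84615e-06)/ln(0.213) = -12.4684/-1.54646 = 8.063.
Smallest integer k = 9.

9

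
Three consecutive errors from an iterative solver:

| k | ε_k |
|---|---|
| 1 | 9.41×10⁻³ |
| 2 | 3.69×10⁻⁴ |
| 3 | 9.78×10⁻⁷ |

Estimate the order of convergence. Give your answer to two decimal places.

1.83

p ≈ ln(ε_3/ε_2) / ln(ε_2/ε_1)
  = ln(9.78×10⁻⁷/3.69×10⁻⁴) / ln(3.69×10⁻⁴/9.41×10⁻³)
  = ln(0.00265041) / ln(0.0392136)
  = -5.93304 / -3.23873 ≈ 1.83190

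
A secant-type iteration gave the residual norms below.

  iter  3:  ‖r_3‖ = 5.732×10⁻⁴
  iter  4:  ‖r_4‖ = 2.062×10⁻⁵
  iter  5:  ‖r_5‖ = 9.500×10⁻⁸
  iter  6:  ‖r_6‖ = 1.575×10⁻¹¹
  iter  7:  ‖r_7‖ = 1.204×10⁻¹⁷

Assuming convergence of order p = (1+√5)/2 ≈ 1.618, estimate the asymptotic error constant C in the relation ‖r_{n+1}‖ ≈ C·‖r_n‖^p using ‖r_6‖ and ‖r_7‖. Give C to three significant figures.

3.63

C ≈ ‖r_7‖ / ‖r_6‖^1.618
  = 1.204×10⁻¹⁷ / (1.575×10⁻¹¹)^1.618
  = 1.204×10⁻¹⁷ / 3.32047e-18 ≈ 3.626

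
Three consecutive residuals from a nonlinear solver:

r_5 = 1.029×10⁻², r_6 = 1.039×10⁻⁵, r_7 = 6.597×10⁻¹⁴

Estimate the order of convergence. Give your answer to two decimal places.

2.74

p ≈ ln(r_7/r_6) / ln(r_6/r_5)
  = ln(6.597×10⁻¹⁴/1.039×10⁻⁵) / ln(1.039×10⁻⁵/1.029×10⁻²)
  = ln(6.34937e-09) / ln(0.00100972)
  = -18.87491 / -6.89808 ≈ 2.73626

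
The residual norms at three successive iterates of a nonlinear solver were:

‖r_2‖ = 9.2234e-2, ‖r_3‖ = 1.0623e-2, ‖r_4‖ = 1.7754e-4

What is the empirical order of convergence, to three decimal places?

p ≈ ln(‖r_4‖/‖r_3‖) / ln(‖r_3‖/‖r_2‖)
  = ln(1.7754e-4/1.0623e-2) / ln(1.0623e-2/9.2234e-2)
  = ln(0.0167128) / ln(0.115174)
  = -4.091580 / -2.161311 ≈ 1.893101

1.893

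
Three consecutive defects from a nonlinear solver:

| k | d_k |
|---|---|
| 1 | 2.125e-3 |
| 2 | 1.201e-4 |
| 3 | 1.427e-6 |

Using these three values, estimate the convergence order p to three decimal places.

p ≈ ln(d_3/d_2) / ln(d_2/d_1)
  = ln(1.427e-6/1.201e-4) / ln(1.201e-4/2.125e-3)
  = ln(0.0118818) / ln(0.0565176)
  = -4.432747 / -2.873203 ≈ 1.542789

1.543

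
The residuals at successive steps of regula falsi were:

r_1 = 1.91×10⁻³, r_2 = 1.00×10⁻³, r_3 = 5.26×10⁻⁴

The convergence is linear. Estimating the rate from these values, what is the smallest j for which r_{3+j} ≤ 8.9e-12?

28

Rate ρ ≈ r_3/r_2 = 5.26×10⁻⁴/1.00×10⁻³ = 0.5260.
After j more steps, r_{3+j} ≈ 5.26×10⁻⁴·ρ^j; need ρ^j ≤ 8.9e-12/5.26×10⁻⁴ = 1.69202e-08.
j ≥ ln(1.69202e-08)/ln(0.5260) = -17.8948/-0.64245 = 27.854.
So 28 more iterations are needed.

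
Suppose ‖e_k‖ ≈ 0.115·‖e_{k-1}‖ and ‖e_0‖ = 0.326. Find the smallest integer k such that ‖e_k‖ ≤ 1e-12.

After k steps, ‖e_k‖ ≈ 0.326·0.115^k.
Need 0.115^k ≤ 1e-12/0.326 = 3.06748e-12.
k ≥ ln(3.06748e-12)/ln(0.115) = -26.5102/-2.16282 = 12.257.
Smallest integer k = 13.

13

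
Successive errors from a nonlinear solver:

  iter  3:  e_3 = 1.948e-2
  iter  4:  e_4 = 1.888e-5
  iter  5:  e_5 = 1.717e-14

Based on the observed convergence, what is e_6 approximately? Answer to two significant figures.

1.3e-41

First estimate the order: p ≈ ln(e_5/e_4) / ln(e_4/e_3) = ln(1.717e-14/1.888e-5)/ln(1.888e-5/1.948e-2) = ln(9.09428e-10)/ln(0.000969199) ≈ 3.0002.
Then e_6 ≈ e_5·(e_5/e_4)^p = 1.717e-14·(9.09428e-10)^3.0002 = 1.717e-14·7.49026e-28 ≈ 1.286e-41.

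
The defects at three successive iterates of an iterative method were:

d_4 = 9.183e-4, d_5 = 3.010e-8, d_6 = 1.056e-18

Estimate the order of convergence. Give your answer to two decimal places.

p ≈ ln(d_6/d_5) / ln(d_5/d_4)
  = ln(1.056e-18/3.010e-8) / ln(3.010e-8/9.183e-4)
  = ln(3.50831e-11) / ln(3.2778e-05)
  = -24.07330 / -10.32575 ≈ 2.33139

2.33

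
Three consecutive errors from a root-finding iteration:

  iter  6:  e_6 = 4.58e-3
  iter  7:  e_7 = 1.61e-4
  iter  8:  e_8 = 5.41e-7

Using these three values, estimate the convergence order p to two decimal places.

p ≈ ln(e_8/e_7) / ln(e_7/e_6)
  = ln(5.41e-7/1.61e-4) / ln(1.61e-4/4.58e-3)
  = ln(0.00336025) / ln(0.0351528)
  = -5.69574 / -3.34805 ≈ 1.70121

1.70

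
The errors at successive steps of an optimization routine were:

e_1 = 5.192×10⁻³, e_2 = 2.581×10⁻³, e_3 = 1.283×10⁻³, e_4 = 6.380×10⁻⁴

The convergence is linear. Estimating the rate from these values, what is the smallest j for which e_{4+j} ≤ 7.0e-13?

Rate ρ ≈ e_4/e_3 = 6.380×10⁻⁴/1.283×10⁻³ = 0.4973.
After j more steps, e_{4+j} ≈ 6.380×10⁻⁴·ρ^j; need ρ^j ≤ 7.0e-13/6.380×10⁻⁴ = 1.09718e-09.
j ≥ ln(1.09718e-09)/ln(0.4973) = -20.6305/-0.69856 = 29.533.
So 30 more iterations are needed.

30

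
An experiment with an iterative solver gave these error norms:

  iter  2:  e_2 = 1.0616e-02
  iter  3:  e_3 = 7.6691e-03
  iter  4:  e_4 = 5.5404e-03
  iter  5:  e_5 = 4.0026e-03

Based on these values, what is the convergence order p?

Consecutive ratios: e_5/e_4 = 4.0026e-03/5.5404e-03 = 0.722439, e_4/e_3 = 5.5404e-03/7.6691e-03 = 0.722432.
p ≈ ln(0.722439)/ln(0.722432) = -0.3251/-0.3251 ≈ 1.00.
So the convergence is linear (order 1).

1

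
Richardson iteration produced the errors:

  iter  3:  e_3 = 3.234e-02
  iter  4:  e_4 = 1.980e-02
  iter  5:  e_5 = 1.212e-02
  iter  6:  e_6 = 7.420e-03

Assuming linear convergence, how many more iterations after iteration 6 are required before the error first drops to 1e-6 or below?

19

Rate ρ ≈ e_6/e_5 = 7.420e-03/1.212e-02 = 0.6122.
After j more steps, e_{6+j} ≈ 7.420e-03·ρ^j; need ρ^j ≤ 1e-6/7.420e-03 = 0.000134771.
j ≥ ln(0.000134771)/ln(0.6122) = -8.9119/-0.49070 = 18.162.
So 19 more iterations are needed.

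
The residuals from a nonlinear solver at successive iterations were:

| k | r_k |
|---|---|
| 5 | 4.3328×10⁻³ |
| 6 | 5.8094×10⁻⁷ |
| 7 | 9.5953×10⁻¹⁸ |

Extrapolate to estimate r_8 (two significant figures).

9.2e-48

First estimate the order: p ≈ ln(r_7/r_6) / ln(r_6/r_5) = ln(9.5953×10⁻¹⁸/5.8094×10⁻⁷)/ln(5.8094×10⁻⁷/4.3328×10⁻³) = ln(1.65169e-11)/ln(0.00013408) ≈ 2.7842.
Then r_8 ≈ r_7·(r_7/r_6)^p = 9.5953×10⁻¹⁸·(1.65169e-11)^2.7842 = 9.5953×10⁻¹⁸·9.56217e-31 ≈ 9.175e-48.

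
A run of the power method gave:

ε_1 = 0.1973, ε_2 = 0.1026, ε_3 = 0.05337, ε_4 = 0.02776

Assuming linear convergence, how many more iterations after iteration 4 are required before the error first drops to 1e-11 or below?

Rate ρ ≈ ε_4/ε_3 = 0.02776/0.05337 = 0.5201.
After j more steps, ε_{4+j} ≈ 0.02776·ρ^j; need ρ^j ≤ 1e-11/0.02776 = 3.60231e-10.
j ≥ ln(3.60231e-10)/ln(0.5201) = -21.7443/-0.65373 = 33.262.
So 34 more iterations are needed.

34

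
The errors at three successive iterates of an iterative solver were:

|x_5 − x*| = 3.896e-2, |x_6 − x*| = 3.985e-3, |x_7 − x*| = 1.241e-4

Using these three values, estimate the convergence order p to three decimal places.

1.522

p ≈ ln(|x_7 − x*|/|x_6 − x*|) / ln(|x_6 − x*|/|x_5 − x*|)
  = ln(1.241e-4/3.985e-3) / ln(3.985e-3/3.896e-2)
  = ln(0.0311418) / ln(0.102284)
  = -3.469204 / -2.280002 ≈ 1.521579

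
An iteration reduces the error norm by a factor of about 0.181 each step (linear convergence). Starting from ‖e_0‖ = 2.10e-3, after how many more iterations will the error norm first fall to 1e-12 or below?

13

After k steps, ‖e_k‖ ≈ 2.10e-3·0.181^k.
Need 0.181^k ≤ 1e-12/2.10e-3 = 4.7619e-10.
k ≥ ln(4.7619e-10)/ln(0.181) = -21.4652/-1.70926 = 12.558.
Smallest integer k = 13.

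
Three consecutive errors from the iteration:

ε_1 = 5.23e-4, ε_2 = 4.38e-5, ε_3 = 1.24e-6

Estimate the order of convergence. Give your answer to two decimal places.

p ≈ ln(ε_3/ε_2) / ln(ε_2/ε_1)
  = ln(1.24e-6/4.38e-5) / ln(4.38e-5/5.23e-4)
  = ln(0.0283105) / ln(0.0837476)
  = -3.56452 / -2.47995 ≈ 1.43734

1.44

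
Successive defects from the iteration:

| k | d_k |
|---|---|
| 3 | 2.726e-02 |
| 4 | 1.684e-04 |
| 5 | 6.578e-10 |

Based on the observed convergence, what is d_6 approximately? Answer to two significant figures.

3.8e-23

First estimate the order: p ≈ ln(d_5/d_4) / ln(d_4/d_3) = ln(6.578e-10/1.684e-04)/ln(1.684e-04/2.726e-02) = ln(3.90618e-06)/ln(0.00617755) ≈ 2.4481.
Then d_6 ≈ d_5·(d_5/d_4)^p = 6.578e-10·(3.90618e-06)^2.4481 = 6.578e-10·5.75531e-14 ≈ 3.786e-23.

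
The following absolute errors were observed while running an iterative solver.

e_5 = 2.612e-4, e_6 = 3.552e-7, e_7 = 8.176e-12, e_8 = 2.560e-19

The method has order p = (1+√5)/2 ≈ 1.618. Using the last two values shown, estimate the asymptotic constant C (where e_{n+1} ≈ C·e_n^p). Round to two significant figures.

0.22

C ≈ e_8 / e_7^1.618
  = 2.560e-19 / (8.176e-12)^1.618
  = 2.560e-19 / 1.14945e-18 ≈ 0.22271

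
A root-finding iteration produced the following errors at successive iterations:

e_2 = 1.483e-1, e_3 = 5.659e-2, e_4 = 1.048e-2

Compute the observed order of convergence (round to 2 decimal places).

1.75

p ≈ ln(e_4/e_3) / ln(e_3/e_2)
  = ln(1.048e-2/5.659e-2) / ln(5.659e-2/1.483e-1)
  = ln(0.185192) / ln(0.381591)
  = -1.68636 / -0.96341 ≈ 1.75041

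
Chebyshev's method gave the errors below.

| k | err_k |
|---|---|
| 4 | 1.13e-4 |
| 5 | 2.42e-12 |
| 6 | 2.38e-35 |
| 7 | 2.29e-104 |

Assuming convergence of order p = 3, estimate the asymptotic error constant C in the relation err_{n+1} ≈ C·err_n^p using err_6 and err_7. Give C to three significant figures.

C ≈ err_7 / err_6^3
  = 2.29e-104 / (2.38e-35)^3
  = 2.29e-104 / 1.34813e-104 ≈ 1.6987

1.70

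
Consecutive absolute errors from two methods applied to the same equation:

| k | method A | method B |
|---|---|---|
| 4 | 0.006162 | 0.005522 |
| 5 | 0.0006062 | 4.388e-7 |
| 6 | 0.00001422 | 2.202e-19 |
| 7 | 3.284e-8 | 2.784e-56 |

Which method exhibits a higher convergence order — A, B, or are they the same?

B

Method A: p ≈ ln(3.284e-8/0.00001422)/ln(0.00001422/0.0006062) ≈ 1.62.
Method B: p ≈ ln(2.784e-56/2.202e-19)/ln(2.202e-19/4.388e-7) ≈ 3.00.
Method B has the higher order (≈3.0 vs ≈1.6).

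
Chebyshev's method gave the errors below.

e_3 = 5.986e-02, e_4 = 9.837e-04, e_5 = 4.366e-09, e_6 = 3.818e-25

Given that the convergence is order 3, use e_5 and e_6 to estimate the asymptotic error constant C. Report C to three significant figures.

4.59

C ≈ e_6 / e_5^3
  = 3.818e-25 / (4.366e-09)^3
  = 3.818e-25 / 8.32245e-26 ≈ 4.5876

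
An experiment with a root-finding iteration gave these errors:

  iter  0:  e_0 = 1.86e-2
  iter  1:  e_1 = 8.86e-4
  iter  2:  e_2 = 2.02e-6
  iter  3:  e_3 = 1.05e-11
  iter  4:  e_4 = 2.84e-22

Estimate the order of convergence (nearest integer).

Consecutive ratios: e_4/e_3 = 2.84e-22/1.05e-11 = 2.70476e-11, e_3/e_2 = 1.05e-11/2.02e-6 = 5.19802e-06.
p ≈ ln(2.70476e-11)/ln(5.19802e-06) = -24.3334/-12.1672 ≈ 2.00.
So the convergence is quadratic (order 2).

2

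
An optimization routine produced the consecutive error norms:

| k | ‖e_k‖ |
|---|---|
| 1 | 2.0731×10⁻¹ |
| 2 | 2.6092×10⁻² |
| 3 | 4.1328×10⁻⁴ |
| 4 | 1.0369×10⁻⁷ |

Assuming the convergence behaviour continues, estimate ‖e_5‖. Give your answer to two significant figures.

6.5e-15

First estimate the order: p ≈ ln(‖e_4‖/‖e_3‖) / ln(‖e_3‖/‖e_2‖) = ln(1.0369×10⁻⁷/4.1328×10⁻⁴)/ln(4.1328×10⁻⁴/2.6092×10⁻²) = ln(0.000250895)/ln(0.0158393) ≈ 2.0000.
Then ‖e_5‖ ≈ ‖e_4‖·(‖e_4‖/‖e_3‖)^p = 1.0369×10⁻⁷·(0.000250895)^2.0000 = 1.0369×10⁻⁷·6.29483e-08 ≈ 6.527e-15.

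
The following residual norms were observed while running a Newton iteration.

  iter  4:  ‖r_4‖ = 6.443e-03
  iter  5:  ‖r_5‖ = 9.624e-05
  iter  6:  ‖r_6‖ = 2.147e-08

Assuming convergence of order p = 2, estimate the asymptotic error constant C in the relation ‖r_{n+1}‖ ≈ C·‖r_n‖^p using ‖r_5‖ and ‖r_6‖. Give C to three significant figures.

C ≈ ‖r_6‖ / ‖r_5‖^2
  = 2.147e-08 / (9.624e-05)^2
  = 2.147e-08 / 9.26214e-09 ≈ 2.318

2.32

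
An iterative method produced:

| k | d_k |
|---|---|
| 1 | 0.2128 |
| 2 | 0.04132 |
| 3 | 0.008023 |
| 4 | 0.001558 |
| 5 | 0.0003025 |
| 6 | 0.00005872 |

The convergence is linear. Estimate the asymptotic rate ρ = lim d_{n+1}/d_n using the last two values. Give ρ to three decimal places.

ρ ≈ d_6/d_5 = 0.00005872/0.0003025 = 0.19412

0.194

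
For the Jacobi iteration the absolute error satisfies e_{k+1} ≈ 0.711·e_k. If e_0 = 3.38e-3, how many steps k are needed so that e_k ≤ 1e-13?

72

After k steps, e_k ≈ 3.38e-3·0.711^k.
Need 0.711^k ≤ 1e-13/3.38e-3 = 2.95858e-11.
k ≥ ln(2.95858e-11)/ln(0.711) = -24.2437/-0.34108 = 71.079.
Smallest integer k = 72.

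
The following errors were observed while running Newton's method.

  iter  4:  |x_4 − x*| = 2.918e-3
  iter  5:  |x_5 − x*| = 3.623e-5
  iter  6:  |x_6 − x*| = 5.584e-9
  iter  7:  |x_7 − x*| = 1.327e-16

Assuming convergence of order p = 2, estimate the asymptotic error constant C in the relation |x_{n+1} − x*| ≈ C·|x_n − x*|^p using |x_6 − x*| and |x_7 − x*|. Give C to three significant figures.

C ≈ |x_7 − x*| / |x_6 − x*|^2
  = 1.327e-16 / (5.584e-9)^2
  = 1.327e-16 / 3.11811e-17 ≈ 4.2558

4.26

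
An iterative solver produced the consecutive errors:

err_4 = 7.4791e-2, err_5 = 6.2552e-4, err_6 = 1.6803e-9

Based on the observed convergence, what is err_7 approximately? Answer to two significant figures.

1.9e-24

First estimate the order: p ≈ ln(err_6/err_5) / ln(err_5/err_4) = ln(1.6803e-9/6.2552e-4)/ln(6.2552e-4/7.4791e-2) = ln(2.68625e-06)/ln(0.00836357) ≈ 2.6814.
Then err_7 ≈ err_6·(err_6/err_5)^p = 1.6803e-9·(2.68625e-06)^2.6814 = 1.6803e-9·1.15429e-15 ≈ 1.94e-24.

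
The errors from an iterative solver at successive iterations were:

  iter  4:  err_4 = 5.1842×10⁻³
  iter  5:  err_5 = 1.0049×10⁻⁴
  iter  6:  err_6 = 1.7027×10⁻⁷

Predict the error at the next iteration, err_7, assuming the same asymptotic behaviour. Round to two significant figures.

5.6e-12

First estimate the order: p ≈ ln(err_6/err_5) / ln(err_5/err_4) = ln(1.7027×10⁻⁷/1.0049×10⁻⁴)/ln(1.0049×10⁻⁴/5.1842×10⁻³) = ln(0.0016944)/ln(0.0193839) ≈ 1.6180.
Then err_7 ≈ err_6·(err_6/err_5)^p = 1.7027×10⁻⁷·(0.0016944)^1.6180 = 1.7027×10⁻⁷·3.28509e-05 ≈ 5.594e-12.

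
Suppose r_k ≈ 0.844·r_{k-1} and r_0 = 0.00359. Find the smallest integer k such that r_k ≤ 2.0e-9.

85

After k steps, r_k ≈ 0.00359·0.844^k.
Need 0.844^k ≤ 2.0e-9/0.00359 = 5.57103e-07.
k ≥ ln(5.57103e-07)/ln(0.844) = -14.4005/-0.16960 = 84.909.
Smallest integer k = 85.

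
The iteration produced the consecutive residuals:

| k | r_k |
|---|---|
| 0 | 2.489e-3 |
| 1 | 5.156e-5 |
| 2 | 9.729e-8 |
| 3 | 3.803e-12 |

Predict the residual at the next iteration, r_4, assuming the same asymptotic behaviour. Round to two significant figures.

First estimate the order: p ≈ ln(r_3/r_2) / ln(r_2/r_1) = ln(3.803e-12/9.729e-8)/ln(9.729e-8/5.156e-5) = ln(3.90893e-05)/ln(0.00188693) ≈ 1.6180.
Then r_4 ≈ r_3·(r_3/r_2)^p = 3.803e-12·(3.90893e-05)^1.6180 = 3.803e-12·7.37819e-08 ≈ 2.806e-19.

2.8e-19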